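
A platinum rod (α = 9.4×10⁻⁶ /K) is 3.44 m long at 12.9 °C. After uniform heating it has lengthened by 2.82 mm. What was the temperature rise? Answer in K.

ΔL = αL₀ΔT ⇒ ΔT = ΔL / (αL₀)
ΔT = 2.82×10⁻³ m / (9.4×10⁻⁶ × 3.44 m) = 87.209 K

ΔT = 87.2 K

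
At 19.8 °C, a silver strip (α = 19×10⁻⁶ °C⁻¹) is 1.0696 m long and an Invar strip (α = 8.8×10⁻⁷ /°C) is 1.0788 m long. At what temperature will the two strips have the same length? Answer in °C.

Equal length when α₁L₁ΔT − α₂L₂ΔT = L₂ − L₁ = 9.20×10⁻³ m
α₁L₁ = 2.03224×10⁻⁵, α₂L₂ = 9.49344×10⁻⁷ → Δ(αL) = 1.9373056×10⁻⁵ m/K
ΔT = 9.20×10⁻³ / 1.9373056×10⁻⁵ = 474.886 K, so T = 19.8 + 474.886 = 494.686 °C

T = 494.7 °C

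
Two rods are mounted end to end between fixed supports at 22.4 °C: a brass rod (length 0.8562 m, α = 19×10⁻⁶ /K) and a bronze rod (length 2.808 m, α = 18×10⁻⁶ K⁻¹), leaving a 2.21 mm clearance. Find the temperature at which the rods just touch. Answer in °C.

T = 55.5 °C

Gap closes when ΔL₁ + ΔL₂ = 2.21 mm = 2.21×10⁻³ m
(α₁L₁ + α₂L₂)ΔT = g
α₁L₁ + α₂L₂ = 19×10⁻⁶×0.8562 + 18×10⁻⁶×2.808 = 6.68118×10⁻⁵ m/K
ΔT = 2.21×10⁻³ / 6.68118×10⁻⁵ = 33.078 K
T = 22.4 + 33.078 = 55.478 °C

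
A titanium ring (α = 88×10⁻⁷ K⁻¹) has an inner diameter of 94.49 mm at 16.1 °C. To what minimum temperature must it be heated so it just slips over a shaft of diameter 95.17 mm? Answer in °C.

Required Δd = 95.17 − 94.49 = 0.68 mm
Δd = αd₀ΔT ⇒ ΔT = Δd/(αd₀) = 0.68 / (88×10⁻⁷ × 94.49) = 817.79 K
T_min = 16.1 + 817.79 = 833.89 °C

T = 834 °C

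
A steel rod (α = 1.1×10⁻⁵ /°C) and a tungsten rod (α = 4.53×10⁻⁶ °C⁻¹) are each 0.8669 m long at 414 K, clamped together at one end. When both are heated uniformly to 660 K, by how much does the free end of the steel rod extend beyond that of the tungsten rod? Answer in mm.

ΔT = 246 K
steel: ΔL = 1.1×10⁻⁵ × 0.8669 m × 246 = 2.3458×10⁻³ m = 2.3458 mm
tungsten: ΔL = 4.53×10⁻⁶ × 0.8669 m × 246 = 9.6606×10⁻⁴ m = 0.96606 mm
difference = 2.3458 − 0.96606 = 1.37974 mm

1.38 mm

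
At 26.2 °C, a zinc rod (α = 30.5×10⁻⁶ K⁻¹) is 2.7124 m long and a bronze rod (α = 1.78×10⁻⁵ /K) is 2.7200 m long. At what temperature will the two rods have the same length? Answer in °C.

T = 247.7 °C

L₁(1 + α₁ΔT) = L₂(1 + α₂ΔT) ⇒ ΔT = (L₂ − L₁)/(α₁L₁ − α₂L₂)
L₂ − L₁ = 2.7200 − 2.7124 = 7.60×10⁻³ m
α₁L₁ − α₂L₂ = 30.5×10⁻⁶×2.7124 − 1.78×10⁻⁵×2.7200 = 3.43122×10⁻⁵ m/K
ΔT = 7.60×10⁻³ / 3.43122×10⁻⁵ = 221.496 K
T = 26.2 + 221.496 = 247.696 °C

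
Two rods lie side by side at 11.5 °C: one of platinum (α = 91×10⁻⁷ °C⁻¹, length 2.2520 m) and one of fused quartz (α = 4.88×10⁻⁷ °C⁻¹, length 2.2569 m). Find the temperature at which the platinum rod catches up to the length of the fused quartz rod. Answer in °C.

T = 264.2 °C

Equal length when α₁L₁ΔT − α₂L₂ΔT = L₂ − L₁ = 4.90×10⁻³ m
α₁L₁ = 2.04932×10⁻⁵, α₂L₂ = 1.1013672×10⁻⁶ → Δ(αL) = 1.93918328×10⁻⁵ m/K
ΔT = 4.90×10⁻³ / 1.93918328×10⁻⁵ = 252.684 K, so T = 11.5 + 252.684 = 264.184 °C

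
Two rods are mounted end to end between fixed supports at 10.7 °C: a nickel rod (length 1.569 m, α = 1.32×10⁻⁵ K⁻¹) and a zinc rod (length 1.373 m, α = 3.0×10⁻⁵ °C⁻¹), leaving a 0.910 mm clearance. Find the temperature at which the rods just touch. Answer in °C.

T = 25.4 °C

α₁L₁ = 2.07108×10⁻⁵ m/K, α₂L₂ = 4.119×10⁻⁵ m/K → total 6.19008×10⁻⁵ m/K
ΔT = g/(α₁L₁+α₂L₂) = 9.10×10⁻⁴ / 6.19008×10⁻⁵ = 14.701 K
T = 10.7 + 14.701 = 25.401 °C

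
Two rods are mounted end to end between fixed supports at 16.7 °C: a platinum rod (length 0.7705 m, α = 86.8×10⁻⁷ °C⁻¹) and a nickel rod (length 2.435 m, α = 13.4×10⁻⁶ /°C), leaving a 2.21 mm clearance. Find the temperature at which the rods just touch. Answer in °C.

T = 72.9 °C

α₁L₁ = 6.68794×10⁻⁶ m/K, α₂L₂ = 3.2629×10⁻⁵ m/K → total 3.931694×10⁻⁵ m/K
ΔT = g/(α₁L₁+α₂L₂) = 2.21×10⁻³ / 3.931694×10⁻⁵ = 56.210 K
T = 16.7 + 56.210 = 72.910 °C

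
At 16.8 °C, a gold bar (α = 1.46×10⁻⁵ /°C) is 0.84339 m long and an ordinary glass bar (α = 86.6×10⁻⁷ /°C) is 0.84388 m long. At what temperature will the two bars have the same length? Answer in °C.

Equal length when α₁L₁ΔT − α₂L₂ΔT = L₂ − L₁ = 4.90×10⁻⁴ m
α₁L₁ = 1.2313494×10⁻⁵, α₂L₂ = 7.3080008×10⁻⁶ → Δ(αL) = 5.0054932×10⁻⁶ m/K
ΔT = 4.90×10⁻⁴ / 5.0054932×10⁻⁶ = 97.892 K, so T = 16.8 + 97.892 = 114.692 °C

T = 114.7 °C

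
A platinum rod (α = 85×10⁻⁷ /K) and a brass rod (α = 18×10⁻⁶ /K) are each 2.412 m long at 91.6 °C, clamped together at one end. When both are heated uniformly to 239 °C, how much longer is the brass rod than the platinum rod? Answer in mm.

3.38 mm

ΔT = 147.4 K
platinum: ΔL = 85×10⁻⁷ × 2.412 m × 147.4 = 3.0220×10⁻³ m = 3.0220 mm
brass: ΔL = 18×10⁻⁶ × 2.412 m × 147.4 = 6.3995×10⁻³ m = 6.3995 mm
difference = 6.3995 − 3.0220 = 3.3775 mm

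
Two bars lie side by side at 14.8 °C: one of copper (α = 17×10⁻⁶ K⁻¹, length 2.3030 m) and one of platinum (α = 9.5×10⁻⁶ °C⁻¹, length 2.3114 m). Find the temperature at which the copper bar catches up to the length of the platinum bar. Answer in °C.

Equal length when α₁L₁ΔT − α₂L₂ΔT = L₂ − L₁ = 8.40×10⁻³ m
α₁L₁ = 3.9151×10⁻⁵, α₂L₂ = 2.19583×10⁻⁵ → Δ(αL) = 1.71927×10⁻⁵ m/K
ΔT = 8.40×10⁻³ / 1.71927×10⁻⁵ = 488.579 K, so T = 14.8 + 488.579 = 503.379 °C

T = 503.4 °C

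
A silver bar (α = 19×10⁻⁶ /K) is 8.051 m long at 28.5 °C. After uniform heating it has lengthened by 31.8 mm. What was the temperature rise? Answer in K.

ΔT = 208 K

ΔL = αL₀ΔT ⇒ ΔT = ΔL / (αL₀)
ΔT = 31.8×10⁻³ m / (19×10⁻⁶ × 8.051 m) = 207.89 K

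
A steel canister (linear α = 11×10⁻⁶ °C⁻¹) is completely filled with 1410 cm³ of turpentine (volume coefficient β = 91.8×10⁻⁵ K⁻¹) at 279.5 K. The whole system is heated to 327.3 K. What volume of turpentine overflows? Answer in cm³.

The canister also expands: β_container ≈ 3α = 3.3×10⁻⁵ /K
Net overflow = V₀(β_liq − 3α_cont)ΔT
β − 3α = 9.18×10⁻⁴ − 3.3×10⁻⁵ = 8.85×10⁻⁴ /K; ΔT = 47.8 K
ΔV = 1410 × 8.85×10⁻⁴ × 47.8 = 59.6 cm³

59.6 cm³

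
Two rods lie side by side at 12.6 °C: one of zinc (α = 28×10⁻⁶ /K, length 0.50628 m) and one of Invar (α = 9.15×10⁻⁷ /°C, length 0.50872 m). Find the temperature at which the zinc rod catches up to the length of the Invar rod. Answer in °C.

T = 190.6 °C

Equal length when α₁L₁ΔT − α₂L₂ΔT = L₂ − L₁ = 2.44×10⁻³ m
α₁L₁ = 1.417584×10⁻⁵, α₂L₂ = 4.654788×10⁻⁷ → Δ(αL) = 1.37103612×10⁻⁵ m/K
ΔT = 2.44×10⁻³ / 1.37103612×10⁻⁵ = 177.968 K, so T = 12.6 + 177.968 = 190.568 °C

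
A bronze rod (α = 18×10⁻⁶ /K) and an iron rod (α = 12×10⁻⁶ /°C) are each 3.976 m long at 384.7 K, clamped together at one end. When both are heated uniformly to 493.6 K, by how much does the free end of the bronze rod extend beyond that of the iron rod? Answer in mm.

ΔT = 108.9 K
bronze: ΔL = 18×10⁻⁶ × 3.976 m × 108.9 = 7.7938×10⁻³ m = 7.7938 mm
iron: ΔL = 12×10⁻⁶ × 3.976 m × 108.9 = 5.1958×10⁻³ m = 5.1958 mm
difference = 7.7938 − 5.1958 = 2.5980 mm

2.60 mm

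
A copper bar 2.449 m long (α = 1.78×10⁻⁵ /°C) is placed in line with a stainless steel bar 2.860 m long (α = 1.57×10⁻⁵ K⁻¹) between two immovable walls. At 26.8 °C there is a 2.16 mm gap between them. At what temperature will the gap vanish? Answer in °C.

Gap closes when ΔL₁ + ΔL₂ = 2.16 mm = 2.16×10⁻³ m
(α₁L₁ + α₂L₂)ΔT = g
α₁L₁ + α₂L₂ = 1.78×10⁻⁵×2.449 + 1.57×10⁻⁵×2.860 = 8.84942×10⁻⁵ m/K
ΔT = 2.16×10⁻³ / 8.84942×10⁻⁵ = 24.408 K
T = 26.8 + 24.408 = 51.208 °C

T = 51.2 °C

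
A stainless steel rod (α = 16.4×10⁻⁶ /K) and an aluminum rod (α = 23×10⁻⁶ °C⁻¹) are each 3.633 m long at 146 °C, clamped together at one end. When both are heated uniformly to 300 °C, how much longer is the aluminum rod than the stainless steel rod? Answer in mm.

ΔT = 154 K
stainless steel: ΔL = 16.4×10⁻⁶ × 3.633 m × 154 = 9.1755×10⁻³ m = 9.1755 mm
aluminum: ΔL = 23×10⁻⁶ × 3.633 m × 154 = 1.2868×10⁻² m = 12.868 mm
difference = 12.868 − 9.1755 = 3.6925 mm

3.69 mm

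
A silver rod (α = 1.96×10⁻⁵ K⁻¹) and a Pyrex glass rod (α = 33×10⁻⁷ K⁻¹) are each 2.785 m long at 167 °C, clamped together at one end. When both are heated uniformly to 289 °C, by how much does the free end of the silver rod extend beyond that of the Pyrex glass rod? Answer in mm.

ΔT = 122 K
silver: ΔL = 1.96×10⁻⁵ × 2.785 m × 122 = 6.6595×10⁻³ m = 6.6595 mm
Pyrex glass: ΔL = 33×10⁻⁷ × 2.785 m × 122 = 1.1212×10⁻³ m = 1.1212 mm
difference = 6.6595 − 1.1212 = 5.5383 mm

5.54 mm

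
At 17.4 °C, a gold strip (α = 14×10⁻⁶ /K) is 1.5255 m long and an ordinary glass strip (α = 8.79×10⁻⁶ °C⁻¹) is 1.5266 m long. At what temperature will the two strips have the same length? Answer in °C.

Equal length when α₁L₁ΔT − α₂L₂ΔT = L₂ − L₁ = 1.10×10⁻³ m
α₁L₁ = 2.1357×10⁻⁵, α₂L₂ = 1.3418814×10⁻⁵ → Δ(αL) = 7.938186×10⁻⁶ m/K
ΔT = 1.10×10⁻³ / 7.938186×10⁻⁶ = 138.571 K, so T = 17.4 + 138.571 = 155.971 °C

T = 156.0 °C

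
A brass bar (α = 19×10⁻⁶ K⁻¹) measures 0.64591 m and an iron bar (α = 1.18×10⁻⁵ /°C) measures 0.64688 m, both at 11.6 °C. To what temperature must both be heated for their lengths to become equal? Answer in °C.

L₁(1 + α₁ΔT) = L₂(1 + α₂ΔT) ⇒ ΔT = (L₂ − L₁)/(α₁L₁ − α₂L₂)
L₂ − L₁ = 0.64688 − 0.64591 = 9.70×10⁻⁴ m
α₁L₁ − α₂L₂ = 19×10⁻⁶×0.64591 − 1.18×10⁻⁵×0.64688 = 4.639106×10⁻⁶ m/K
ΔT = 9.70×10⁻⁴ / 4.639106×10⁻⁶ = 209.092 K
T = 11.6 + 209.092 = 220.692 °C

T = 220.7 °C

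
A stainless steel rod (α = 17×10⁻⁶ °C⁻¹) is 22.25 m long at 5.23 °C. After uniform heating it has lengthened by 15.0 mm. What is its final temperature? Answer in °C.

T = 44.9 °C

ΔL = αL₀ΔT ⇒ ΔT = ΔL / (αL₀)
ΔT = 15.0×10⁻³ m / (17×10⁻⁶ × 22.25 m) = 39.656 K
T = 5.23 + 39.656 = 44.886 °C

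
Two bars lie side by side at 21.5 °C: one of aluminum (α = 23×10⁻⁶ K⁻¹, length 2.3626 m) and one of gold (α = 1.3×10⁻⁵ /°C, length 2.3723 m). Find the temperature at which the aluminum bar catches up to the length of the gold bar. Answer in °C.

Equal length when α₁L₁ΔT − α₂L₂ΔT = L₂ − L₁ = 9.70×10⁻³ m
α₁L₁ = 5.43398×10⁻⁵, α₂L₂ = 3.08399×10⁻⁵ → Δ(αL) = 2.34999×10⁻⁵ m/K
ΔT = 9.70×10⁻³ / 2.34999×10⁻⁵ = 412.768 K, so T = 21.5 + 412.768 = 434.268 °C

T = 434.3 °C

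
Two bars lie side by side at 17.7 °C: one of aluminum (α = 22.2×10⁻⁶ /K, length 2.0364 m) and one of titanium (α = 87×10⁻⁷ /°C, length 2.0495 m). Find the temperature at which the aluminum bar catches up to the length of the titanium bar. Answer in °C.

Equal length when α₁L₁ΔT − α₂L₂ΔT = L₂ − L₁ = 1.31×10⁻² m
α₁L₁ = 4.520808×10⁻⁵, α₂L₂ = 1.783065×10⁻⁵ → Δ(αL) = 2.737743×10⁻⁵ m/K
ΔT = 1.31×10⁻² / 2.737743×10⁻⁵ = 478.496 K, so T = 17.7 + 478.496 = 496.196 °C

T = 496.2 °C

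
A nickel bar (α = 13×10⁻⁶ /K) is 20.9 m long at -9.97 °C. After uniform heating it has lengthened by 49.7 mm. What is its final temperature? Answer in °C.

ΔL = αL₀ΔT ⇒ ΔT = ΔL / (αL₀)
ΔT = 49.7×10⁻³ m / (13×10⁻⁶ × 20.9 m) = 182.92 K
T = -9.97 + 182.92 = 172.95 °C

T = 173 °C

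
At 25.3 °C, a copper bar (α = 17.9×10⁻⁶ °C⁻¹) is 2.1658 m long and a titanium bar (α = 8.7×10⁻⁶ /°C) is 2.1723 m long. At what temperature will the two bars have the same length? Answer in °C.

T = 352.4 °C

Equal length when α₁L₁ΔT − α₂L₂ΔT = L₂ − L₁ = 6.50×10⁻³ m
α₁L₁ = 3.876782×10⁻⁵, α₂L₂ = 1.889901×10⁻⁵ → Δ(αL) = 1.986881×10⁻⁵ m/K
ΔT = 6.50×10⁻³ / 1.986881×10⁻⁵ = 327.146 K, so T = 25.3 + 327.146 = 352.446 °C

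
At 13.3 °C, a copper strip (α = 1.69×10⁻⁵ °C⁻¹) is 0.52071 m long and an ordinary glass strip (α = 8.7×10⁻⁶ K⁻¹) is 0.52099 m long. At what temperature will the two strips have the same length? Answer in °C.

L₁(1 + α₁ΔT) = L₂(1 + α₂ΔT) ⇒ ΔT = (L₂ − L₁)/(α₁L₁ − α₂L₂)
L₂ − L₁ = 0.52099 − 0.52071 = 2.80×10⁻⁴ m
α₁L₁ − α₂L₂ = 1.69×10⁻⁵×0.52071 − 8.7×10⁻⁶×0.52099 = 4.267386×10⁻⁶ m/K
ΔT = 2.80×10⁻⁴ / 4.267386×10⁻⁶ = 65.6139 K
T = 13.3 + 65.6139 = 78.9139 °C

T = 78.91 °C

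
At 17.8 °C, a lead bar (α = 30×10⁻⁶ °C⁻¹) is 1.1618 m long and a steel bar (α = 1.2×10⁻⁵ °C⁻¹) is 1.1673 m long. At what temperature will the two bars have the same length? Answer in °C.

Equal length when α₁L₁ΔT − α₂L₂ΔT = L₂ − L₁ = 5.50×10⁻³ m
α₁L₁ = 3.4854×10⁻⁵, α₂L₂ = 1.40076×10⁻⁵ → Δ(αL) = 2.08464×10⁻⁵ m/K
ΔT = 5.50×10⁻³ / 2.08464×10⁻⁵ = 263.835 K, so T = 17.8 + 263.835 = 281.635 °C

T = 281.6 °C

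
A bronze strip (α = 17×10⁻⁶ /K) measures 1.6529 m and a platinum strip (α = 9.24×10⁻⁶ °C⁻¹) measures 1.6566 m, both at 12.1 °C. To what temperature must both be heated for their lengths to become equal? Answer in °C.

T = 301.3 °C

Equal length when α₁L₁ΔT − α₂L₂ΔT = L₂ − L₁ = 3.70×10⁻³ m
α₁L₁ = 2.80993×10⁻⁵, α₂L₂ = 1.5306984×10⁻⁵ → Δ(αL) = 1.2792316×10⁻⁵ m/K
ΔT = 3.70×10⁻³ / 1.2792316×10⁻⁵ = 289.236 K, so T = 12.1 + 289.236 = 301.336 °C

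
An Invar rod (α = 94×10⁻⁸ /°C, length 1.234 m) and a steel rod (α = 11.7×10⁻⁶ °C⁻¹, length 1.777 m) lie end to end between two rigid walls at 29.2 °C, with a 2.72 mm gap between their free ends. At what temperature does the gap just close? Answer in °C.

T = 153 °C

Gap closes when ΔL₁ + ΔL₂ = 2.72 mm = 2.72×10⁻³ m
(α₁L₁ + α₂L₂)ΔT = g
α₁L₁ + α₂L₂ = 94×10⁻⁸×1.234 + 11.7×10⁻⁶×1.777 = 2.195086×10⁻⁵ m/K
ΔT = 2.72×10⁻³ / 2.195086×10⁻⁵ = 123.91 K
T = 29.2 + 123.91 = 153.11 °C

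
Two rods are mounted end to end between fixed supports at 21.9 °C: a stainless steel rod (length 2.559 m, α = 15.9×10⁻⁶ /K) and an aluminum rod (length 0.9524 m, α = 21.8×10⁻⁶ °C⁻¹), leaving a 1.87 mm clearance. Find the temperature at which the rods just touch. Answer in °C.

α₁L₁ = 4.06881×10⁻⁵ m/K, α₂L₂ = 2.076232×10⁻⁵ m/K → total 6.145042×10⁻⁵ m/K
ΔT = g/(α₁L₁+α₂L₂) = 1.87×10⁻³ / 6.145042×10⁻⁵ = 30.431 K
T = 21.9 + 30.431 = 52.331 °C

T = 52.3 °C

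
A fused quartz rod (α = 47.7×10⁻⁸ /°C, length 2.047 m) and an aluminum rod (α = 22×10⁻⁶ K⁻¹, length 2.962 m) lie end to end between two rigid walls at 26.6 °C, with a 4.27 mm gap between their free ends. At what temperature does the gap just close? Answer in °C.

T = 91.2 °C

Gap closes when ΔL₁ + ΔL₂ = 4.27 mm = 4.27×10⁻³ m
(α₁L₁ + α₂L₂)ΔT = g
α₁L₁ + α₂L₂ = 47.7×10⁻⁸×2.047 + 22×10⁻⁶×2.962 = 6.6140419×10⁻⁵ m/K
ΔT = 4.27×10⁻³ / 6.6140419×10⁻⁵ = 64.560 K
T = 26.6 + 64.560 = 91.160 °C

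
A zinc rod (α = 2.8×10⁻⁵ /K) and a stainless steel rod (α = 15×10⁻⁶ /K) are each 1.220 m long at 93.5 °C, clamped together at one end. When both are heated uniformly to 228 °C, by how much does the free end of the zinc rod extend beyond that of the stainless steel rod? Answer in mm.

ΔT = 134.5 K
zinc: ΔL = 2.8×10⁻⁵ × 1.220 m × 134.5 = 4.5945×10⁻³ m = 4.5945 mm
stainless steel: ΔL = 15×10⁻⁶ × 1.220 m × 134.5 = 2.4613×10⁻³ m = 2.4613 mm
difference = 4.5945 − 2.4613 = 2.1332 mm

2.13 mm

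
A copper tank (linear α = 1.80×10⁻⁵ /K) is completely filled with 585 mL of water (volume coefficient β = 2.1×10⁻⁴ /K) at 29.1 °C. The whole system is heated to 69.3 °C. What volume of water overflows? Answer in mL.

3.67 mL

The tank also expands: β_container ≈ 3α = 5.4×10⁻⁵ /K
Net overflow = V₀(β_liq − 3α_cont)ΔT
β − 3α = 2.10×10⁻⁴ − 5.4×10⁻⁵ = 1.56×10⁻⁴ /K; ΔT = 40.2 K
ΔV = 585 × 1.56×10⁻⁴ × 40.2 = 3.67 mL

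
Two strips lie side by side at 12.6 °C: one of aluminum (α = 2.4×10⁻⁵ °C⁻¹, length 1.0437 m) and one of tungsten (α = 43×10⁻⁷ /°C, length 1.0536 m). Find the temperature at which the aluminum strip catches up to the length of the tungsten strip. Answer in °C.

L₁(1 + α₁ΔT) = L₂(1 + α₂ΔT) ⇒ ΔT = (L₂ − L₁)/(α₁L₁ − α₂L₂)
L₂ − L₁ = 1.0536 − 1.0437 = 9.90×10⁻³ m
α₁L₁ − α₂L₂ = 2.4×10⁻⁵×1.0437 − 43×10⁻⁷×1.0536 = 2.051832×10⁻⁵ m/K
ΔT = 9.90×10⁻³ / 2.051832×10⁻⁵ = 482.496 K
T = 12.6 + 482.496 = 495.096 °C

T = 495.1 °C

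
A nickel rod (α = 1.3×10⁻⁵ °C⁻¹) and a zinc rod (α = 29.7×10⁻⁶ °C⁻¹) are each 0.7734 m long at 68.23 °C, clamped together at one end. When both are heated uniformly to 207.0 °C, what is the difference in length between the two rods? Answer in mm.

ΔT = 138.77 K
nickel: ΔL = 1.3×10⁻⁵ × 0.7734 m × 138.77 = 1.3952×10⁻³ m = 1.3952 mm
zinc: ΔL = 29.7×10⁻⁶ × 0.7734 m × 138.77 = 3.1875×10⁻³ m = 3.1875 mm
difference = 3.1875 − 1.3952 = 1.7923 mm

1.79 mm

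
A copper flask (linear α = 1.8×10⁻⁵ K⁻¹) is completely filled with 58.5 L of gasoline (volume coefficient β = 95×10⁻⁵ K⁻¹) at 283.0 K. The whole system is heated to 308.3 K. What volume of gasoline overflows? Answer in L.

1.33 L

The flask also expands: β_container ≈ 3α = 5.4×10⁻⁵ /K
Net overflow = V₀(β_liq − 3α_cont)ΔT
β − 3α = 9.50×10⁻⁴ − 5.4×10⁻⁵ = 8.96×10⁻⁴ /K; ΔT = 25.3 K
ΔV = 58.5 × 8.96×10⁻⁴ × 25.3 = 1.33 L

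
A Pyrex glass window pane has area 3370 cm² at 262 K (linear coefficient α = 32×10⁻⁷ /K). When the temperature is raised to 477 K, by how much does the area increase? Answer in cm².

Area coefficient ≈ 2α; |ΔT| = 215 K
ΔA = 2αA₀ΔT = 2(32×10⁻⁷)(3370)(215) = 4.64 cm²

ΔA = 4.64 cm²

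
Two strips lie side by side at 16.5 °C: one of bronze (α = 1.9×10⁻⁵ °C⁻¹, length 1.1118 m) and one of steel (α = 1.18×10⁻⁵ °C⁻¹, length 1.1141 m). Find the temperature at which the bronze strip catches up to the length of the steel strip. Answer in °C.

Equal length when α₁L₁ΔT − α₂L₂ΔT = L₂ − L₁ = 2.30×10⁻³ m
α₁L₁ = 2.11242×10⁻⁵, α₂L₂ = 1.314638×10⁻⁵ → Δ(αL) = 7.97782×10⁻⁶ m/K
ΔT = 2.30×10⁻³ / 7.97782×10⁻⁶ = 288.299 K, so T = 16.5 + 288.299 = 304.799 °C

T = 304.8 °C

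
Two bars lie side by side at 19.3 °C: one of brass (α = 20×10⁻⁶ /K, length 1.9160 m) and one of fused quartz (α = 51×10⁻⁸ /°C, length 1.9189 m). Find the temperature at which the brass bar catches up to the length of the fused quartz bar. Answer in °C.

L₁(1 + α₁ΔT) = L₂(1 + α₂ΔT) ⇒ ΔT = (L₂ − L₁)/(α₁L₁ − α₂L₂)
L₂ − L₁ = 1.9189 − 1.9160 = 2.90×10⁻³ m
α₁L₁ − α₂L₂ = 20×10⁻⁶×1.9160 − 51×10⁻⁸×1.9189 = 3.7341361×10⁻⁵ m/K
ΔT = 2.90×10⁻³ / 3.7341361×10⁻⁵ = 77.6619 K
T = 19.3 + 77.6619 = 96.9619 °C

T = 96.96 °C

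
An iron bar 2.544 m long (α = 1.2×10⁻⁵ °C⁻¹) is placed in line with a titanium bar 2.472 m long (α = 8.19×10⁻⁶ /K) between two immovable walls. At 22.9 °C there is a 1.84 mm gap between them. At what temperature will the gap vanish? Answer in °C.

Gap closes when ΔL₁ + ΔL₂ = 1.84 mm = 1.84×10⁻³ m
(α₁L₁ + α₂L₂)ΔT = g
α₁L₁ + α₂L₂ = 1.2×10⁻⁵×2.544 + 8.19×10⁻⁶×2.472 = 5.077368×10⁻⁵ m/K
ΔT = 1.84×10⁻³ / 5.077368×10⁻⁵ = 36.239 K
T = 22.9 + 36.239 = 59.139 °C

T = 59.1 °C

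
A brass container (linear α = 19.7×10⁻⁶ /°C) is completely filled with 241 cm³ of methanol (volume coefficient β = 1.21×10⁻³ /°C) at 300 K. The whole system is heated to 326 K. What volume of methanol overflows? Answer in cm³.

The container also expands: β_container ≈ 3α = 5.91×10⁻⁵ /K
Net overflow = V₀(β_liq − 3α_cont)ΔT
β − 3α = 1.21×10⁻³ − 5.91×10⁻⁵ = 1.1509×10⁻³ /K; ΔT = 26 K
ΔV = 241 × 1.1509×10⁻³ × 26 = 7.21 cm³

7.21 cm³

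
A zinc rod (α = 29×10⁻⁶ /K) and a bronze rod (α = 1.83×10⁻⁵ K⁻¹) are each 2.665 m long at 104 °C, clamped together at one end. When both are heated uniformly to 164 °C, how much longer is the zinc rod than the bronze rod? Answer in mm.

1.71 mm

ΔT = 60 K
zinc: ΔL = 29×10⁻⁶ × 2.665 m × 60 = 4.6371×10⁻³ m = 4.6371 mm
bronze: ΔL = 1.83×10⁻⁵ × 2.665 m × 60 = 2.9262×10⁻³ m = 2.9262 mm
difference = 4.6371 − 2.9262 = 1.7109 mm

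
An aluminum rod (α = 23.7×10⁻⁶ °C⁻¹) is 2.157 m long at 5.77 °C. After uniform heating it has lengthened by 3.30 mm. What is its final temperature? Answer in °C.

T = 70.3 °C

ΔL = αL₀ΔT ⇒ ΔT = ΔL / (αL₀)
ΔT = 3.30×10⁻³ m / (23.7×10⁻⁶ × 2.157 m) = 64.553 K
T = 5.77 + 64.553 = 70.323 °C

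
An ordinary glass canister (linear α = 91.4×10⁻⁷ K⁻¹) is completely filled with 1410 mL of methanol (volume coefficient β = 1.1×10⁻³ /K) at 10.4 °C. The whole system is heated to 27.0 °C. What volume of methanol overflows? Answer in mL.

25.1 mL

The canister also expands: β_container ≈ 3α = 2.742×10⁻⁵ /K
Net overflow = V₀(β_liq − 3α_cont)ΔT
β − 3α = 1.10×10⁻³ − 2.742×10⁻⁵ = 1.07258×10⁻³ /K; ΔT = 16.6 K
ΔV = 1410 × 1.07258×10⁻³ × 16.6 = 25.1 mL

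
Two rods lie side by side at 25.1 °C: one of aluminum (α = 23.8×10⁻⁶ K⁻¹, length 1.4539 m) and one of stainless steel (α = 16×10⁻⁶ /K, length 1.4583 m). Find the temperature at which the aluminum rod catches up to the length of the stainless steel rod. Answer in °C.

Equal length when α₁L₁ΔT − α₂L₂ΔT = L₂ − L₁ = 4.40×10⁻³ m
α₁L₁ = 3.460282×10⁻⁵, α₂L₂ = 2.33328×10⁻⁵ → Δ(αL) = 1.127002×10⁻⁵ m/K
ΔT = 4.40×10⁻³ / 1.127002×10⁻⁵ = 390.416 K, so T = 25.1 + 390.416 = 415.516 °C

T = 415.5 °C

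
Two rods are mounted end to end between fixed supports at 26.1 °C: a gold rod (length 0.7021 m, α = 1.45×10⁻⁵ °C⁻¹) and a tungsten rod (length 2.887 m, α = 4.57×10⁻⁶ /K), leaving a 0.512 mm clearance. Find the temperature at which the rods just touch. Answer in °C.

T = 48.0 °C

Gap closes when ΔL₁ + ΔL₂ = 0.512 mm = 5.12×10⁻⁴ m
(α₁L₁ + α₂L₂)ΔT = g
α₁L₁ + α₂L₂ = 1.45×10⁻⁵×0.7021 + 4.57×10⁻⁶×2.887 = 2.337404×10⁻⁵ m/K
ΔT = 5.12×10⁻⁴ / 2.337404×10⁻⁵ = 21.905 K
T = 26.1 + 21.905 = 48.005 °C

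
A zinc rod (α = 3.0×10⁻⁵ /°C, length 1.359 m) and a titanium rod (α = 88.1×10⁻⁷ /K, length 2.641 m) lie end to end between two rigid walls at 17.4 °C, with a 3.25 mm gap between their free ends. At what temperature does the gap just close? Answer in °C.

α₁L₁ = 4.077×10⁻⁵ m/K, α₂L₂ = 2.326721×10⁻⁵ m/K → total 6.403721×10⁻⁵ m/K
ΔT = g/(α₁L₁+α₂L₂) = 3.25×10⁻³ / 6.403721×10⁻⁵ = 50.752 K
T = 17.4 + 50.752 = 68.152 °C

T = 68.2 °C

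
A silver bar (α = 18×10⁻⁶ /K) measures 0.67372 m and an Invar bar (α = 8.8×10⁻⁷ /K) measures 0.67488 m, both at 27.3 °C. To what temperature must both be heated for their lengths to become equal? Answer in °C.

L₁(1 + α₁ΔT) = L₂(1 + α₂ΔT) ⇒ ΔT = (L₂ − L₁)/(α₁L₁ − α₂L₂)
L₂ − L₁ = 0.67488 − 0.67372 = 1.16×10⁻³ m
α₁L₁ − α₂L₂ = 18×10⁻⁶×0.67372 − 8.8×10⁻⁷×0.67488 = 1.15330656×10⁻⁵ m/K
ΔT = 1.16×10⁻³ / 1.15330656×10⁻⁵ = 100.580 K
T = 27.3 + 100.580 = 127.880 °C

T = 127.9 °C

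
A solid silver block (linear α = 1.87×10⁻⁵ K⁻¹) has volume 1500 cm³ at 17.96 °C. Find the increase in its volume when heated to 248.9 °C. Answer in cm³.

Isotropic solid: β ≈ 3α = 5.6×10⁻⁵ /K; ΔT = 230.94 K
ΔV = 3αV₀ΔT = 3(1.87×10⁻⁵)(1500)(230.94) = 19.4 cm³

ΔV = 19.4 cm³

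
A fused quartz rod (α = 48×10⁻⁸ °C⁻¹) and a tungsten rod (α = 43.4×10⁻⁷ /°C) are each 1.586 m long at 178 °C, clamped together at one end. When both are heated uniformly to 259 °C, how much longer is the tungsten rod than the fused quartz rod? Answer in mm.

ΔT = 81 K
fused quartz: ΔL = 48×10⁻⁸ × 1.586 m × 81 = 6.1664×10⁻⁵ m = 0.061664 mm
tungsten: ΔL = 43.4×10⁻⁷ × 1.586 m × 81 = 5.5754×10⁻⁴ m = 0.55754 mm
difference = 0.55754 − 0.061664 = 0.495876 mm

0.496 mm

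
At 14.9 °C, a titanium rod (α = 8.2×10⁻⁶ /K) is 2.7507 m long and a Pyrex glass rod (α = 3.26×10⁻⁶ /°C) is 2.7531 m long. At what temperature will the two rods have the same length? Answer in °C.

L₁(1 + α₁ΔT) = L₂(1 + α₂ΔT) ⇒ ΔT = (L₂ − L₁)/(α₁L₁ − α₂L₂)
L₂ − L₁ = 2.7531 − 2.7507 = 2.40×10⁻³ m
α₁L₁ − α₂L₂ = 8.2×10⁻⁶×2.7507 − 3.26×10⁻⁶×2.7531 = 1.3580634×10⁻⁵ m/K
ΔT = 2.40×10⁻³ / 1.3580634×10⁻⁵ = 176.722 K
T = 14.9 + 176.722 = 191.622 °C

T = 191.6 °C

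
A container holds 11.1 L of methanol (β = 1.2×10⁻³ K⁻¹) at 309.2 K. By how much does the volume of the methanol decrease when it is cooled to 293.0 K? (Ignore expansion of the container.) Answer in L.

ΔV = 0.216 L

|ΔT| = |293.0 − 309.2| = 16.2 K
ΔV = βV₀ΔT = (1.2×10⁻³)(11.1)(16.2) = 0.216 L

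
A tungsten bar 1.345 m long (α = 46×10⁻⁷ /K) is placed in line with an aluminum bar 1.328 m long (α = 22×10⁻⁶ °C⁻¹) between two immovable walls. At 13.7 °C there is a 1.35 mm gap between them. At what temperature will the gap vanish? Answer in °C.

T = 51.8 °C

Gap closes when ΔL₁ + ΔL₂ = 1.35 mm = 1.35×10⁻³ m
(α₁L₁ + α₂L₂)ΔT = g
α₁L₁ + α₂L₂ = 46×10⁻⁷×1.345 + 22×10⁻⁶×1.328 = 3.5403×10⁻⁵ m/K
ΔT = 1.35×10⁻³ / 3.5403×10⁻⁵ = 38.132 K
T = 13.7 + 38.132 = 51.832 °C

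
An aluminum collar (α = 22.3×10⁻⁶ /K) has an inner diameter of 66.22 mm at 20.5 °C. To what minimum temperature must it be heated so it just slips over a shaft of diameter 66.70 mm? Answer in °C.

Required Δd = 66.70 − 66.22 = 0.48 mm
Δd = αd₀ΔT ⇒ ΔT = Δd/(αd₀) = 0.48 / (22.3×10⁻⁶ × 66.22) = 325.05 K
T_min = 20.5 + 325.05 = 345.55 °C

T = 346 °C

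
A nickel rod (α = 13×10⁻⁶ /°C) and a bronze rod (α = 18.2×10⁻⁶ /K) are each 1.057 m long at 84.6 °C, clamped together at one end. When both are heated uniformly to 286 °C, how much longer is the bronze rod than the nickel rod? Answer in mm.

ΔT = 201.4 K
nickel: ΔL = 13×10⁻⁶ × 1.057 m × 201.4 = 2.7674×10⁻³ m = 2.7674 mm
bronze: ΔL = 18.2×10⁻⁶ × 1.057 m × 201.4 = 3.8744×10⁻³ m = 3.8744 mm
difference = 3.8744 − 2.7674 = 1.1070 mm

1.11 mm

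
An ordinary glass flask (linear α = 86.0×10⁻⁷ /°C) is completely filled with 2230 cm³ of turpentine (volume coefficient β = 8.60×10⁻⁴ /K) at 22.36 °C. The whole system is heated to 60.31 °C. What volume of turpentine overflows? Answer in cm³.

70.6 cm³

The flask also expands: β_container ≈ 3α = 2.58×10⁻⁵ /K
Net overflow = V₀(β_liq − 3α_cont)ΔT
β − 3α = 8.60×10⁻⁴ − 2.58×10⁻⁵ = 8.342×10⁻⁴ /K; ΔT = 37.95 K
ΔV = 2230 × 8.342×10⁻⁴ × 37.95 = 70.6 cm³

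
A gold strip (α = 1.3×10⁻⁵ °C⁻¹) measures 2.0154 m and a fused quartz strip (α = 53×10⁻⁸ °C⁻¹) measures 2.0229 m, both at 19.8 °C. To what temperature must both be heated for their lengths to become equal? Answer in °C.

Equal length when α₁L₁ΔT − α₂L₂ΔT = L₂ − L₁ = 7.50×10⁻³ m
α₁L₁ = 2.62002×10⁻⁵, α₂L₂ = 1.072137×10⁻⁶ → Δ(αL) = 2.5128063×10⁻⁵ m/K
ΔT = 7.50×10⁻³ / 2.5128063×10⁻⁵ = 298.471 K, so T = 19.8 + 298.471 = 318.271 °C

T = 318.3 °C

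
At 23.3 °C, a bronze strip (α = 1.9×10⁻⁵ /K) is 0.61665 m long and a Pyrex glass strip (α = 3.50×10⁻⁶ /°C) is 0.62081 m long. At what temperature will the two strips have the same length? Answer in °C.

Equal length when α₁L₁ΔT − α₂L₂ΔT = L₂ − L₁ = 4.16×10⁻³ m
α₁L₁ = 1.171635×10⁻⁵, α₂L₂ = 2.172835×10⁻⁶ → Δ(αL) = 9.543515×10⁻⁶ m/K
ΔT = 4.16×10⁻³ / 9.543515×10⁻⁶ = 435.898 K, so T = 23.3 + 435.898 = 459.198 °C

T = 459.2 °C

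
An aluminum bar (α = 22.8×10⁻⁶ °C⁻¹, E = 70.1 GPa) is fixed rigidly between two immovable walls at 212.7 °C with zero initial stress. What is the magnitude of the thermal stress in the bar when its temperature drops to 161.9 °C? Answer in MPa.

Fully constrained: the free strain ε = αΔT is blocked, so σ = Eε = EαΔT.
|ΔT| = 50.8 K
σ = 70.1×10⁹ × 22.8×10⁻⁶ × 50.8 = 8.12×10⁷ Pa

σ = 81.2 MPa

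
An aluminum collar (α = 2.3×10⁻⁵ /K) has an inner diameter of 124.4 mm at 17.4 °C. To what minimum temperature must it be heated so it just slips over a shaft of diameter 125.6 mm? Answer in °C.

T = 437 °C

Required Δd = 125.6 − 124.4 = 1.2 mm
Δd = αd₀ΔT ⇒ ΔT = Δd/(αd₀) = 1.2 / (2.3×10⁻⁵ × 124.4) = 419.40 K
T_min = 17.4 + 419.40 = 436.80 °C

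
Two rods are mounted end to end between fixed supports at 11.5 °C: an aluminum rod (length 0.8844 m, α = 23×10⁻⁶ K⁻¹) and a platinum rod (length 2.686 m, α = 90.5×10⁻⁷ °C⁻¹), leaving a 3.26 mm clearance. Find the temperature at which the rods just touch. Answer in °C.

T = 84.5 °C

Gap closes when ΔL₁ + ΔL₂ = 3.26 mm = 3.26×10⁻³ m
(α₁L₁ + α₂L₂)ΔT = g
α₁L₁ + α₂L₂ = 23×10⁻⁶×0.8844 + 90.5×10⁻⁷×2.686 = 4.46495×10⁻⁵ m/K
ΔT = 3.26×10⁻³ / 4.46495×10⁻⁵ = 73.013 K
T = 11.5 + 73.013 = 84.513 °C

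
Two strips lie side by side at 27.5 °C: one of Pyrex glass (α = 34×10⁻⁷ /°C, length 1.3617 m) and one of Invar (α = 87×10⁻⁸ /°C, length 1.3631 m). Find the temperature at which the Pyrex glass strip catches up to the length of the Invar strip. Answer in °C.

T = 434.0 °C

L₁(1 + α₁ΔT) = L₂(1 + α₂ΔT) ⇒ ΔT = (L₂ − L₁)/(α₁L₁ − α₂L₂)
L₂ − L₁ = 1.3631 − 1.3617 = 1.40×10⁻³ m
α₁L₁ − α₂L₂ = 34×10⁻⁷×1.3617 − 87×10⁻⁸×1.3631 = 3.443883×10⁻⁶ m/K
ΔT = 1.40×10⁻³ / 3.443883×10⁻⁶ = 406.518 K
T = 27.5 + 406.518 = 434.018 °C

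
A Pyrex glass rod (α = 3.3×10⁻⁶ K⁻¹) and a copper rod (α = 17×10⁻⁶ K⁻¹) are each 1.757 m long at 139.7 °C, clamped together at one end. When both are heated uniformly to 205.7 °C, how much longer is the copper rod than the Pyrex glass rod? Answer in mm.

ΔT = 66.0 K
Pyrex glass: ΔL = 3.3×10⁻⁶ × 1.757 m × 66.0 = 3.8267×10⁻⁴ m = 0.38267 mm
copper: ΔL = 17×10⁻⁶ × 1.757 m × 66.0 = 1.9714×10⁻³ m = 1.9714 mm
difference = 1.9714 − 0.38267 = 1.58873 mm

1.59 mm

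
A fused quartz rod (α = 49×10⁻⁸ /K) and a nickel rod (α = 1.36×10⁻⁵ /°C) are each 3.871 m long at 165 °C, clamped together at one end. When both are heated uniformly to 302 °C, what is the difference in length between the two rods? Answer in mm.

6.95 mm

ΔT = 137 K
fused quartz: ΔL = 49×10⁻⁸ × 3.871 m × 137 = 2.5986×10⁻⁴ m = 0.25986 mm
nickel: ΔL = 1.36×10⁻⁵ × 3.871 m × 137 = 7.2124×10⁻³ m = 7.2124 mm
difference = 7.2124 − 0.25986 = 6.95254 mm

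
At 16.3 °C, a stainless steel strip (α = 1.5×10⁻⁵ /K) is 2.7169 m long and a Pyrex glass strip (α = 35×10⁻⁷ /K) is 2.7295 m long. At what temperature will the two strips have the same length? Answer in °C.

L₁(1 + α₁ΔT) = L₂(1 + α₂ΔT) ⇒ ΔT = (L₂ − L₁)/(α₁L₁ − α₂L₂)
L₂ − L₁ = 2.7295 − 2.7169 = 1.26×10⁻² m
α₁L₁ − α₂L₂ = 1.5×10⁻⁵×2.7169 − 35×10⁻⁷×2.7295 = 3.120025×10⁻⁵ m/K
ΔT = 1.26×10⁻² / 3.120025×10⁻⁵ = 403.843 K
T = 16.3 + 403.843 = 420.143 °C

T = 420.1 °C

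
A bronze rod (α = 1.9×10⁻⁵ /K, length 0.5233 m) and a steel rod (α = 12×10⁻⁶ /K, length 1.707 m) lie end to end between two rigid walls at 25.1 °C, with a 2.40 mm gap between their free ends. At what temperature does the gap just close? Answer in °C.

Gap closes when ΔL₁ + ΔL₂ = 2.40 mm = 2.40×10⁻³ m
(α₁L₁ + α₂L₂)ΔT = g
α₁L₁ + α₂L₂ = 1.9×10⁻⁵×0.5233 + 12×10⁻⁶×1.707 = 3.04267×10⁻⁵ m/K
ΔT = 2.40×10⁻³ / 3.04267×10⁻⁵ = 78.88 K
T = 25.1 + 78.88 = 103.98 °C

T = 104 °C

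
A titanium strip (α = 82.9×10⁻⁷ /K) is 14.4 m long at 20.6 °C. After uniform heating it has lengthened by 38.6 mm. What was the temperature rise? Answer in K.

ΔL = αL₀ΔT ⇒ ΔT = ΔL / (αL₀)
ΔT = 38.6×10⁻³ m / (82.9×10⁻⁷ × 14.4 m) = 323.35 K

ΔT = 323 K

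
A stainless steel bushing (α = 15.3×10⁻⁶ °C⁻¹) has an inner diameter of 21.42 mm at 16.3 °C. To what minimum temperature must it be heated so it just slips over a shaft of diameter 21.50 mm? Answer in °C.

Required Δd = 21.50 − 21.42 = 0.08 mm
Δd = αd₀ΔT ⇒ ΔT = Δd/(αd₀) = 0.08 / (15.3×10⁻⁶ × 21.42) = 244.11 K
T_min = 16.3 + 244.11 = 260.41 °C

T = 260 °C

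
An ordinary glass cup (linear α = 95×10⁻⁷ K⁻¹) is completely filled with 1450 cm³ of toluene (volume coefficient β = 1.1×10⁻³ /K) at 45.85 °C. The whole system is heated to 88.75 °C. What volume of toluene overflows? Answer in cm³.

66.7 cm³

The cup also expands: β_container ≈ 3α = 2.85×10⁻⁵ /K
Net overflow = V₀(β_liq − 3α_cont)ΔT
β − 3α = 1.10×10⁻³ − 2.85×10⁻⁵ = 1.0715×10⁻³ /K; ΔT = 42.90 K
ΔV = 1450 × 1.0715×10⁻³ × 42.90 = 66.7 cm³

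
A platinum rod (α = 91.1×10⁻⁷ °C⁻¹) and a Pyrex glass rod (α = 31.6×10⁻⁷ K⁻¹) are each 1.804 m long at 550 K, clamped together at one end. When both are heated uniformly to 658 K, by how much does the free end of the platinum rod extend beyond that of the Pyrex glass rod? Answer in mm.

ΔT = 108 K
platinum: ΔL = 91.1×10⁻⁷ × 1.804 m × 108 = 1.7749×10⁻³ m = 1.7749 mm
Pyrex glass: ΔL = 31.6×10⁻⁷ × 1.804 m × 108 = 6.1567×10⁻⁴ m = 0.61567 mm
difference = 1.7749 − 0.61567 = 1.15923 mm

1.16 mm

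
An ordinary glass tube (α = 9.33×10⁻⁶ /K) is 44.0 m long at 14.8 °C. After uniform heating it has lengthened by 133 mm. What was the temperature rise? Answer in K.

ΔT = 324 K

ΔL = αL₀ΔT ⇒ ΔT = ΔL / (αL₀)
ΔT = 133×10⁻³ m / (9.33×10⁻⁶ × 44.0 m) = 323.98 K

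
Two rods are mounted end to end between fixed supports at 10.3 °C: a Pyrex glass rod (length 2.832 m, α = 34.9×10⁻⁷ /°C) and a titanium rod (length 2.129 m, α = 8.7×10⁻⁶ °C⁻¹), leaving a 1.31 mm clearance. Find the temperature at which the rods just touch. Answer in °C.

T = 56.4 °C

α₁L₁ = 9.88368×10⁻⁶ m/K, α₂L₂ = 1.85223×10⁻⁵ m/K → total 2.840598×10⁻⁵ m/K
ΔT = g/(α₁L₁+α₂L₂) = 1.31×10⁻³ / 2.840598×10⁻⁵ = 46.117 K
T = 10.3 + 46.117 = 56.417 °C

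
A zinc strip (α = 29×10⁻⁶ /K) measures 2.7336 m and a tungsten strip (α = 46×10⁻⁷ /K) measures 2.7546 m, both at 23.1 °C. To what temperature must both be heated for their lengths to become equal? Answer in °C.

L₁(1 + α₁ΔT) = L₂(1 + α₂ΔT) ⇒ ΔT = (L₂ − L₁)/(α₁L₁ − α₂L₂)
L₂ − L₁ = 2.7546 − 2.7336 = 2.10×10⁻² m
α₁L₁ − α₂L₂ = 29×10⁻⁶×2.7336 − 46×10⁻⁷×2.7546 = 6.660324×10⁻⁵ m/K
ΔT = 2.10×10⁻² / 6.660324×10⁻⁵ = 315.300 K
T = 23.1 + 315.300 = 338.400 °C

T = 338.4 °C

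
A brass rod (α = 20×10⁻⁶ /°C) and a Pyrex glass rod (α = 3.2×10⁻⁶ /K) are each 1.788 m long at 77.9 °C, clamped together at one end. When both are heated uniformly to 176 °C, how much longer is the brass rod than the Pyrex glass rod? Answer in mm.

2.95 mm

ΔT = 98.1 K
brass: ΔL = 20×10⁻⁶ × 1.788 m × 98.1 = 3.5081×10⁻³ m = 3.5081 mm
Pyrex glass: ΔL = 3.2×10⁻⁶ × 1.788 m × 98.1 = 5.6129×10⁻⁴ m = 0.56129 mm
difference = 3.5081 − 0.56129 = 2.94681 mm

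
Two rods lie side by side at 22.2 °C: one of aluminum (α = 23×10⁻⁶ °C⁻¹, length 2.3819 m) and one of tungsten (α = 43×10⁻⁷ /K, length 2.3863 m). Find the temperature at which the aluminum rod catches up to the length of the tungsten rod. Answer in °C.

L₁(1 + α₁ΔT) = L₂(1 + α₂ΔT) ⇒ ΔT = (L₂ − L₁)/(α₁L₁ − α₂L₂)
L₂ − L₁ = 2.3863 − 2.3819 = 4.40×10⁻³ m
α₁L₁ − α₂L₂ = 23×10⁻⁶×2.3819 − 43×10⁻⁷×2.3863 = 4.452261×10⁻⁵ m/K
ΔT = 4.40×10⁻³ / 4.452261×10⁻⁵ = 98.826 K
T = 22.2 + 98.826 = 121.026 °C

T = 121.0 °C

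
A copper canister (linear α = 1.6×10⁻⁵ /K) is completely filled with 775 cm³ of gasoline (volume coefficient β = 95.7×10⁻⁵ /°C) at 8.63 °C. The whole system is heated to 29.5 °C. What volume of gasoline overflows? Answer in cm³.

The canister also expands: β_container ≈ 3α = 4.8×10⁻⁵ /K
Net overflow = V₀(β_liq − 3α_cont)ΔT
β − 3α = 9.57×10⁻⁴ − 4.8×10⁻⁵ = 9.09×10⁻⁴ /K; ΔT = 20.87 K
ΔV = 775 × 9.09×10⁻⁴ × 20.87 = 14.7 cm³

14.7 cm³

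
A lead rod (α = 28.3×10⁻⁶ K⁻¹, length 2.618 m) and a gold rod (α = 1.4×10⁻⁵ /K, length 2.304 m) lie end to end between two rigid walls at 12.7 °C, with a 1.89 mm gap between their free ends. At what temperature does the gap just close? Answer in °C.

T = 30.5 °C

α₁L₁ = 7.40894×10⁻⁵ m/K, α₂L₂ = 3.2256×10⁻⁵ m/K → total 1.063454×10⁻⁴ m/K
ΔT = g/(α₁L₁+α₂L₂) = 1.89×10⁻³ / 1.063454×10⁻⁴ = 17.772 K
T = 12.7 + 17.772 = 30.472 °C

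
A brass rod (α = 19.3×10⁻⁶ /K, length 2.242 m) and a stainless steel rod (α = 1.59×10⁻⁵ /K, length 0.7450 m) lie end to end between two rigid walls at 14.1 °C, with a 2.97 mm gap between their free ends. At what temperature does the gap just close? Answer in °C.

Gap closes when ΔL₁ + ΔL₂ = 2.97 mm = 2.97×10⁻³ m
(α₁L₁ + α₂L₂)ΔT = g
α₁L₁ + α₂L₂ = 19.3×10⁻⁶×2.242 + 1.59×10⁻⁵×0.7450 = 5.51161×10⁻⁵ m/K
ΔT = 2.97×10⁻³ / 5.51161×10⁻⁵ = 53.886 K
T = 14.1 + 53.886 = 67.986 °C

T = 68.0 °C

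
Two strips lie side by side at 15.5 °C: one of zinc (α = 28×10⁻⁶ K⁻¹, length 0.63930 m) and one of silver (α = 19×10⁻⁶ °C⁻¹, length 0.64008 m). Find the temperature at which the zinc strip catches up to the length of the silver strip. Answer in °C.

L₁(1 + α₁ΔT) = L₂(1 + α₂ΔT) ⇒ ΔT = (L₂ − L₁)/(α₁L₁ − α₂L₂)
L₂ − L₁ = 0.64008 − 0.63930 = 7.80×10⁻⁴ m
α₁L₁ − α₂L₂ = 28×10⁻⁶×0.63930 − 19×10⁻⁶×0.64008 = 5.73888×10⁻⁶ m/K
ΔT = 7.80×10⁻⁴ / 5.73888×10⁻⁶ = 135.915 K
T = 15.5 + 135.915 = 151.415 °C

T = 151.4 °C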